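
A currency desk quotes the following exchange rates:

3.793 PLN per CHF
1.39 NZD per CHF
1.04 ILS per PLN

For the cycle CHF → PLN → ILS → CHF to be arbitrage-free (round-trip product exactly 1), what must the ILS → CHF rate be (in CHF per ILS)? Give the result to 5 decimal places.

Known legs of the cycle: 3.793 × 1.04 = 3.94472
For no arbitrage the full-cycle product must be 1, so the missing rate is 1 / 3.94472 ≈ 0.2535034.

0.25350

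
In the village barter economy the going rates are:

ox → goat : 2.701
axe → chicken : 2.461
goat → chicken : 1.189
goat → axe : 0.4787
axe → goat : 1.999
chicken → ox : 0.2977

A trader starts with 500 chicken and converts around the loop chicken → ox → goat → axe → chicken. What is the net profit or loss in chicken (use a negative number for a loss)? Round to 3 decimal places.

500 chicken × 0.2977 = 148.85 ox
148.85 ox × 2.701 = 402.04385 goat
402.04385 goat × 0.4787 = 192.458390995 axe
192.458390995 axe × 2.461 = 473.640100238695 chicken
Net change: 473.640100238695 − 500 = -26.359899761305 chicken

-26.360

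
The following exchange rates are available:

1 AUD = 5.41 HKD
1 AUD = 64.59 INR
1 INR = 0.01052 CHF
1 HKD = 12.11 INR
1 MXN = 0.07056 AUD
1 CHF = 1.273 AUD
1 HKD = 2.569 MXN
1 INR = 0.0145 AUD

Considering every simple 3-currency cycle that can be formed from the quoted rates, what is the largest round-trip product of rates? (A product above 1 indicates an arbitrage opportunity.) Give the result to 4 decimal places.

0.9807

AUD→HKD→MXN→AUD: 5.41 × 2.569 × 0.07056 = 0.98066
INR→AUD→HKD→INR: 0.0145 × 5.41 × 12.11 = 0.94997
INR→CHF→AUD→INR: 0.01052 × 1.273 × 64.59 = 0.86499
Maximum is AUD→HKD→MXN→AUD at 0.9807; no arbitrage — every cycle loses value.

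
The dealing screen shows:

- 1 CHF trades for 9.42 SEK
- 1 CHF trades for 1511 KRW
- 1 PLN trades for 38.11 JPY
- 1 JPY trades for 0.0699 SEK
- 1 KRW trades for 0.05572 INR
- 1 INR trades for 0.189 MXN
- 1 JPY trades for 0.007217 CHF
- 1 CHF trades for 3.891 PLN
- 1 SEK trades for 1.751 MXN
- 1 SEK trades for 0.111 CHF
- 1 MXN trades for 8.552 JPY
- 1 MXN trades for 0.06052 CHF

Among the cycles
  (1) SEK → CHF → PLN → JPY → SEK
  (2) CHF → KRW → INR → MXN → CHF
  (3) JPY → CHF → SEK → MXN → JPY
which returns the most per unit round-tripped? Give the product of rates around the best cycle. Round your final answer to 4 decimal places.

1.1505

(1) 0.111 × 3.891 × 38.11 × 0.0699 = 1.15054
(2) 1511 × 0.05572 × 0.189 × 0.06052 = 0.96302
(3) 0.007217 × 9.42 × 1.751 × 8.552 = 1.01803
Highest is cycle (1) at 1.1505 (>1, arbitrage).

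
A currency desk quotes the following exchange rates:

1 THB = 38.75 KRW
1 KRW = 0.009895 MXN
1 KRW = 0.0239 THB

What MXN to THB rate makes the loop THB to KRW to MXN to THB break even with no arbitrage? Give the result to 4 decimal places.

2.6080

Known legs of the cycle: 38.75 × 0.009895 = 0.38343125
For no arbitrage the full-cycle product must be 1, so the missing rate is 1 / 0.38343125 ≈ 2.608029.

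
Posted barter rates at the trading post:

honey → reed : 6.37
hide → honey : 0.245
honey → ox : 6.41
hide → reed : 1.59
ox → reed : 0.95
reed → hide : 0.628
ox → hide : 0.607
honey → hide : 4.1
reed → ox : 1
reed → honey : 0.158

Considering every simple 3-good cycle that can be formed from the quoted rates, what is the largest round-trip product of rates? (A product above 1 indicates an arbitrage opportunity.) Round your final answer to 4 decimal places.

1.0300

hide→reed→honey→hide: 1.59 × 0.158 × 4.1 = 1.03000
hide→honey→reed→hide: 0.245 × 6.37 × 0.628 = 0.98009
hide→reed→ox→hide: 1.59 × 1 × 0.607 = 0.96513
ox→reed→honey→ox: 0.95 × 0.158 × 6.41 = 0.96214
hide→honey→ox→hide: 0.245 × 6.41 × 0.607 = 0.95326
Maximum is hide→reed→honey→hide at 1.0300; arbitrage exists.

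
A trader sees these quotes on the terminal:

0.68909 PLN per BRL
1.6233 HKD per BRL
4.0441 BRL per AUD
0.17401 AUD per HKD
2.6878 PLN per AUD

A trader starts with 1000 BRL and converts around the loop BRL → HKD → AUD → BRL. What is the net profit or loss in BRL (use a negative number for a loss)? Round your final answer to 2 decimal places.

1000 BRL × 1.6233 = 1623.3 HKD
1623.3 HKD × 0.17401 = 282.470433 AUD
282.470433 AUD × 4.0441 = 1142.3386780953 BRL
Net change: 1142.3386780953 − 1000 = 142.3386780953 BRL

142.34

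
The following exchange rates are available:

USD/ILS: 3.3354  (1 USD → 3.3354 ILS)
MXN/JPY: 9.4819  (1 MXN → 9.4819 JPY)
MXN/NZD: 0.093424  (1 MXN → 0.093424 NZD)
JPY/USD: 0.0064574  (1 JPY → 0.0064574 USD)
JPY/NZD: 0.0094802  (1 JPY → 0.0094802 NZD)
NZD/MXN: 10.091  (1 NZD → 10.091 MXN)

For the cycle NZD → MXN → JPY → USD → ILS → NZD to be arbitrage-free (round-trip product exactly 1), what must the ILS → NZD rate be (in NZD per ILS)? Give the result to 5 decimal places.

0.48525

Known legs of the cycle: 10.091 × 9.4819 × 0.0064574 × 3.3354 = 2.060796892115160684
For no arbitrage the full-cycle product must be 1, so the missing rate is 1 / 2.060796892115160684 ≈ 0.4852492.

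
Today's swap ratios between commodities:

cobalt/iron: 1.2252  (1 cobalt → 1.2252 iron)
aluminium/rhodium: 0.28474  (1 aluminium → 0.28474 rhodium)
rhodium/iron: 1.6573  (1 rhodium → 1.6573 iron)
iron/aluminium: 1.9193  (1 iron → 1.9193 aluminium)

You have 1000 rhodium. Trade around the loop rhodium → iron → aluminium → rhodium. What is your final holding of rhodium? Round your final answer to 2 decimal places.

905.72

1000 rhodium × 1.6573 = 1657.3 iron
1657.3 iron × 1.9193 = 3180.85589 aluminium
3180.85589 aluminium × 0.28474 = 905.7169061186 rhodium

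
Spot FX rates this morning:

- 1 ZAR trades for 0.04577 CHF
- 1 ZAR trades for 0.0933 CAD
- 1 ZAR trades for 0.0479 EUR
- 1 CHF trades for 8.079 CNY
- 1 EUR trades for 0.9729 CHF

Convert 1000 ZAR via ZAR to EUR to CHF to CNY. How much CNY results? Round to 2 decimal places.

1000 ZAR × 0.0479 = 47.9 EUR
47.9 EUR × 0.9729 = 46.60191 CHF
46.60191 CHF × 8.079 = 376.49683089 CNY

376.50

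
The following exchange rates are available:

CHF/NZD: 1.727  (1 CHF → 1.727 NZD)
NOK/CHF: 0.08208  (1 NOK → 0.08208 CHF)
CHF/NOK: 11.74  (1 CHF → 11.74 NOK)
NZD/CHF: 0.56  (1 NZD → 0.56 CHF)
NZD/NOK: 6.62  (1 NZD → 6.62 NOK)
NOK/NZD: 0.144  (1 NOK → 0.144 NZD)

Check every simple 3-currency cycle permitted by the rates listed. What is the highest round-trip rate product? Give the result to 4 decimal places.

0.9467

NOK→NZD→CHF→NOK: 0.144 × 0.56 × 11.74 = 0.94671
NOK→CHF→NZD→NOK: 0.08208 × 1.727 × 6.62 = 0.93840
Maximum is NOK→NZD→CHF→NOK at 0.9467; no arbitrage — every cycle loses value.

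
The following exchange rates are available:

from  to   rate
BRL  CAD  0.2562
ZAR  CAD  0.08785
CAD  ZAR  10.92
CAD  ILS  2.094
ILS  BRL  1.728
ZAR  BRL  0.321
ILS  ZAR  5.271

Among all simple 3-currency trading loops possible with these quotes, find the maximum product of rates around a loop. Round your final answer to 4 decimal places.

0.9696

ZAR→CAD→ILS→ZAR: 0.08785 × 2.094 × 5.271 = 0.96964
BRL→CAD→ILS→BRL: 0.2562 × 2.094 × 1.728 = 0.92704
ZAR→BRL→CAD→ZAR: 0.321 × 0.2562 × 10.92 = 0.89806
Maximum is ZAR→CAD→ILS→ZAR at 0.9696; no arbitrage — every cycle loses value.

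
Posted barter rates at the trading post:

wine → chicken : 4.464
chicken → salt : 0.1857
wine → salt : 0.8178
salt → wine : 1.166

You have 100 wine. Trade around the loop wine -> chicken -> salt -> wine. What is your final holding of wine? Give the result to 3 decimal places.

100 wine × 4.464 = 446.4 chicken
446.4 chicken × 0.1857 = 82.89648 salt
82.89648 salt × 1.166 = 96.65729568 wine

96.657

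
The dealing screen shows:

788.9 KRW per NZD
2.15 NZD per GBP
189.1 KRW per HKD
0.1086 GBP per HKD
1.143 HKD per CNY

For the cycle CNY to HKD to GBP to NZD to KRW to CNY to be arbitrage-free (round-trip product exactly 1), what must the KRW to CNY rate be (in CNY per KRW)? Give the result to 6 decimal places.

Known legs of the cycle: 1.143 × 0.1086 × 2.15 × 788.9 = 210.540898323
For no arbitrage the full-cycle product must be 1, so the missing rate is 1 / 210.540898323 ≈ 0.00474967.

0.004750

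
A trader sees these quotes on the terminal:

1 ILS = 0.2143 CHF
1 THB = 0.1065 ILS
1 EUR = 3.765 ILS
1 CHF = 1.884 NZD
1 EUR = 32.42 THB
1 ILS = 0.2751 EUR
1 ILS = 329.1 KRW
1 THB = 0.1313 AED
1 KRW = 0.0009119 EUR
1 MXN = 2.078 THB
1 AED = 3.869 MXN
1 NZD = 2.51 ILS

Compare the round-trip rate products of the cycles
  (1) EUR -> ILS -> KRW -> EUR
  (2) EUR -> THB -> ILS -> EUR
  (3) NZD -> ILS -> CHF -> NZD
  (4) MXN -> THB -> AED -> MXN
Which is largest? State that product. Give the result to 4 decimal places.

1.1299

(1) 3.765 × 329.1 × 0.0009119 = 1.12990
(2) 32.42 × 0.1065 × 0.2751 = 0.94985
(3) 2.51 × 0.2143 × 1.884 = 1.01339
(4) 2.078 × 0.1313 × 3.869 = 1.05562
Highest is cycle (1) at 1.1299 (>1, arbitrage).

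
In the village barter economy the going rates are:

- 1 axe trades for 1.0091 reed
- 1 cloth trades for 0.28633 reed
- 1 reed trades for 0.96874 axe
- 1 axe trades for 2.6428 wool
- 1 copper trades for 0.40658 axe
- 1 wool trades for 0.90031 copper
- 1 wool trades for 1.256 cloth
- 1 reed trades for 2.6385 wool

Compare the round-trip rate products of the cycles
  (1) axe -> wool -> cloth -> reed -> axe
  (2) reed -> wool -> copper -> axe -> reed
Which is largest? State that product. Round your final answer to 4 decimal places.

(1) 2.6428 × 1.256 × 0.28633 × 0.96874 = 0.92072
(2) 2.6385 × 0.90031 × 0.40658 × 1.0091 = 0.97461
Highest is cycle (2) at 0.9746 (≤1, no arbitrage).

0.9746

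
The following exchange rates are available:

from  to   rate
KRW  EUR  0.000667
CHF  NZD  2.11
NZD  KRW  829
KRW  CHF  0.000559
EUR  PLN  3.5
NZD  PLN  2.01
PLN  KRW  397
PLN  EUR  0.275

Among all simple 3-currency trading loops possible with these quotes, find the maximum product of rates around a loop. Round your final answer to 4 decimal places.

CHF→NZD→KRW→CHF: 2.11 × 829 × 0.000559 = 0.97780
EUR→PLN→KRW→EUR: 3.5 × 397 × 0.000667 = 0.92680
Maximum is CHF→NZD→KRW→CHF at 0.9778; no arbitrage — every cycle loses value.

0.9778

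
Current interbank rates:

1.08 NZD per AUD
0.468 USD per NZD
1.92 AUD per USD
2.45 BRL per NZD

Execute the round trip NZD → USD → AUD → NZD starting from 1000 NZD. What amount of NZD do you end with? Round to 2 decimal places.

970.44

1000 NZD × 0.468 = 468 USD
468 USD × 1.92 = 898.56 AUD
898.56 AUD × 1.08 = 970.4448 NZD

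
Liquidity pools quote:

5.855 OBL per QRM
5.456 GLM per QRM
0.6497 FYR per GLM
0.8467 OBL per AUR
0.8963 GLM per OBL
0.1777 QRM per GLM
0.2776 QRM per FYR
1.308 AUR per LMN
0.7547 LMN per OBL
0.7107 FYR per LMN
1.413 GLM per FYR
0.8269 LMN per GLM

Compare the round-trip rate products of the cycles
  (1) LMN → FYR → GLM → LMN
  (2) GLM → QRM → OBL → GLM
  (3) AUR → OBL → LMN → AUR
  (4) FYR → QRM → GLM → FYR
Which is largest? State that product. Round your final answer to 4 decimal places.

0.9840

(1) 0.7107 × 1.413 × 0.8269 = 0.83039
(2) 0.1777 × 5.855 × 0.8963 = 0.93254
(3) 0.8467 × 0.7547 × 1.308 = 0.83582
(4) 0.2776 × 5.456 × 0.6497 = 0.98403
Highest is cycle (4) at 0.9840 (≤1, no arbitrage).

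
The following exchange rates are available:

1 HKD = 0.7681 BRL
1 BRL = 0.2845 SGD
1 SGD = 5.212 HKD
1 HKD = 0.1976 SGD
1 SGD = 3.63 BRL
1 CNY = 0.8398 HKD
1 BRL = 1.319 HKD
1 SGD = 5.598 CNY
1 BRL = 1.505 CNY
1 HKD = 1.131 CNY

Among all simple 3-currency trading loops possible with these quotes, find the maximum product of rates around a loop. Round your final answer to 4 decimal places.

1.1389

BRL→SGD→HKD→BRL: 0.2845 × 5.212 × 0.7681 = 1.13895
BRL→CNY→HKD→BRL: 1.505 × 0.8398 × 0.7681 = 0.97080
BRL→HKD→SGD→BRL: 1.319 × 0.1976 × 3.63 = 0.94610
HKD→SGD→CNY→HKD: 0.1976 × 5.598 × 0.8398 = 0.92896
Maximum is BRL→SGD→HKD→BRL at 1.1389; arbitrage exists.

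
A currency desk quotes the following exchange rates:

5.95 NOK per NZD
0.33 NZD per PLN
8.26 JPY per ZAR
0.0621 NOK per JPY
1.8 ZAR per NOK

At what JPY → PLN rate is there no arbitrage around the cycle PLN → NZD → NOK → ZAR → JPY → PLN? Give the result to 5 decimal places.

Known legs of the cycle: 0.33 × 5.95 × 1.8 × 8.26 = 29.193318
For no arbitrage the full-cycle product must be 1, so the missing rate is 1 / 29.193318 ≈ 0.0342544.

0.03425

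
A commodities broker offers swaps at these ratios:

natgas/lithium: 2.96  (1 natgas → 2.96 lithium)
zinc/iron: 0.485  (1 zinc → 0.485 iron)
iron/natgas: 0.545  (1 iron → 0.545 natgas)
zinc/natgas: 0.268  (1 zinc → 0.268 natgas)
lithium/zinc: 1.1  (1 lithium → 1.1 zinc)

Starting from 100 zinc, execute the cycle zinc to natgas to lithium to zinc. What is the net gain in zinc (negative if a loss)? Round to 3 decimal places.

-12.739

100 zinc × 0.268 = 26.8 natgas
26.8 natgas × 2.96 = 79.328 lithium
79.328 lithium × 1.1 = 87.2608 zinc
Net change: 87.2608 − 100 = -12.7392 zinc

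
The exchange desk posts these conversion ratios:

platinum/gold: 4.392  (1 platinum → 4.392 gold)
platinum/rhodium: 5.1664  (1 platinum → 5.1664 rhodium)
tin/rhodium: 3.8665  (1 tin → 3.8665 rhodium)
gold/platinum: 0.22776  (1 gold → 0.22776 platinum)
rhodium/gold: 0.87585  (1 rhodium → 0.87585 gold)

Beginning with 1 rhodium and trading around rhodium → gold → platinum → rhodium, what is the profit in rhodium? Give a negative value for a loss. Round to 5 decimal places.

0.03061

1 rhodium × 0.87585 = 0.87585 gold
0.87585 gold × 0.22776 = 0.199483596 platinum
0.199483596 platinum × 5.1664 = 1.0306120503744 rhodium
Net change: 1.0306120503744 − 1 = 0.0306120503744 rhodium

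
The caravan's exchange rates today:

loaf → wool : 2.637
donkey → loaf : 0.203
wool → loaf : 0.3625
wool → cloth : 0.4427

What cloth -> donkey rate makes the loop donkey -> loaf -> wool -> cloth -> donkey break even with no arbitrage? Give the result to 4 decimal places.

Known legs of the cycle: 0.203 × 2.637 × 0.4427 = 0.2369821797
For no arbitrage the full-cycle product must be 1, so the missing rate is 1 / 0.2369821797 ≈ 4.219727.

4.2197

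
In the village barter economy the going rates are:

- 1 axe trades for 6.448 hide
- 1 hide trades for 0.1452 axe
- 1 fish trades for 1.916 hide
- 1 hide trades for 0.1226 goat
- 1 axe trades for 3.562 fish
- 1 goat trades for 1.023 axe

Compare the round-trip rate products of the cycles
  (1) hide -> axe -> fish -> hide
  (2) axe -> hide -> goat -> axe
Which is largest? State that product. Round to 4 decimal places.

(1) 0.1452 × 3.562 × 1.916 = 0.99096
(2) 6.448 × 0.1226 × 1.023 = 0.80871
Highest is cycle (1) at 0.9910 (≤1, no arbitrage).

0.9910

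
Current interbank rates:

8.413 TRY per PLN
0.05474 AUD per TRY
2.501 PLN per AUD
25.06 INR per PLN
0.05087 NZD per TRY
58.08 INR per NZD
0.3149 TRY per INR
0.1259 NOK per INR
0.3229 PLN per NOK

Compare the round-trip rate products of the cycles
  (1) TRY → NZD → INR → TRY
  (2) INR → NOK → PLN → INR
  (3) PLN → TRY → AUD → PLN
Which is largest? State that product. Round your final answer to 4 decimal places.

(1) 0.05087 × 58.08 × 0.3149 = 0.93038
(2) 0.1259 × 0.3229 × 25.06 = 1.01877
(3) 8.413 × 0.05474 × 2.501 = 1.15178
Highest is cycle (3) at 1.1518 (>1, arbitrage).

1.1518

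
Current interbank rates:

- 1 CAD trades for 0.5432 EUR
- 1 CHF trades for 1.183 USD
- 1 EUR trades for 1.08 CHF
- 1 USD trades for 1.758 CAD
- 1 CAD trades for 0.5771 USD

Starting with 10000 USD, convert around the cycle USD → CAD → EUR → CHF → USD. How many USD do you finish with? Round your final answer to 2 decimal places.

12200.77

10000 USD × 1.758 = 17580 CAD
17580 CAD × 0.5432 = 9549.456 EUR
9549.456 EUR × 1.08 = 10313.41248 CHF
10313.41248 CHF × 1.183 = 12200.76696384 USD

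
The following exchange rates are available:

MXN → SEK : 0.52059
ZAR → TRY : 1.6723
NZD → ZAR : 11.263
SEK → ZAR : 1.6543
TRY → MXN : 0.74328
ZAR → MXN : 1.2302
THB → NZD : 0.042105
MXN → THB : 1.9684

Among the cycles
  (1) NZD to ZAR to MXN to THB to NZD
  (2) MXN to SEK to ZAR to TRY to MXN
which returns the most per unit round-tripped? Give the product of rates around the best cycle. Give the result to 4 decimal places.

(1) 11.263 × 1.2302 × 1.9684 × 0.042105 = 1.14836
(2) 0.52059 × 1.6543 × 1.6723 × 0.74328 = 1.07048
Highest is cycle (1) at 1.1484 (>1, arbitrage).

1.1484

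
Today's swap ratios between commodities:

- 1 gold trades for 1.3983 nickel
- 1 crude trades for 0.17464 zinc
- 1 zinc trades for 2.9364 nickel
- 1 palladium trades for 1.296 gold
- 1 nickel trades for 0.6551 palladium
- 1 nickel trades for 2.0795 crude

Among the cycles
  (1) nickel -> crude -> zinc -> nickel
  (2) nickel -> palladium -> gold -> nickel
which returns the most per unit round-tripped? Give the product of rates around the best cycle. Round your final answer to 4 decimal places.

1.1872

(1) 2.0795 × 0.17464 × 2.9364 = 1.06639
(2) 0.6551 × 1.296 × 1.3983 = 1.18717
Highest is cycle (2) at 1.1872 (>1, arbitrage).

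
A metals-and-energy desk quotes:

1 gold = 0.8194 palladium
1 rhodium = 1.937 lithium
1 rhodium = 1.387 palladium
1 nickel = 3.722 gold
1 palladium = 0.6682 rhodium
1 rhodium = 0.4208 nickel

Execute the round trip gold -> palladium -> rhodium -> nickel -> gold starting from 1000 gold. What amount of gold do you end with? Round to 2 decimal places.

1000 gold × 0.8194 = 819.4 palladium
819.4 palladium × 0.6682 = 547.52308 rhodium
547.52308 rhodium × 0.4208 = 230.397712064 nickel
230.397712064 nickel × 3.722 = 857.540284302208 gold

857.54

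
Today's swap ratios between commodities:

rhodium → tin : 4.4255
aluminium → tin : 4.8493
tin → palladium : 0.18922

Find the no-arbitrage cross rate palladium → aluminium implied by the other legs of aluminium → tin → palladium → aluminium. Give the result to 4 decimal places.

1.0898

Known legs of the cycle: 4.8493 × 0.18922 = 0.917584546
For no arbitrage the full-cycle product must be 1, so the missing rate is 1 / 0.917584546 ≈ 1.089818.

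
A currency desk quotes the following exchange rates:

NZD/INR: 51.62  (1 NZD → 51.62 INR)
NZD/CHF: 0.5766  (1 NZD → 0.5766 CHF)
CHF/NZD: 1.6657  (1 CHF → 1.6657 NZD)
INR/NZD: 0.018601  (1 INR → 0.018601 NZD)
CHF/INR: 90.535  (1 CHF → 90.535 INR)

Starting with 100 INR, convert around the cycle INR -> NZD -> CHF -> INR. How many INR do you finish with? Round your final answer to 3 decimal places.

97.102

100 INR × 0.018601 = 1.8601 NZD
1.8601 NZD × 0.5766 = 1.07253366 CHF
1.07253366 CHF × 90.535 = 97.1018349081 INR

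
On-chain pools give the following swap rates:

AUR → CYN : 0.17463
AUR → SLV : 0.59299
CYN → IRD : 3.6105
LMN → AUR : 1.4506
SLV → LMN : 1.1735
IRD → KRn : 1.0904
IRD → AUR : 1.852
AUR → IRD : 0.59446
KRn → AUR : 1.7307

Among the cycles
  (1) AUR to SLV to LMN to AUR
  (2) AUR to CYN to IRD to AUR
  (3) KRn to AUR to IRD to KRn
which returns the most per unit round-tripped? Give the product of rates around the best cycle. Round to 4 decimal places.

(1) 0.59299 × 1.1735 × 1.4506 = 1.00943
(2) 0.17463 × 3.6105 × 1.852 = 1.16769
(3) 1.7307 × 0.59446 × 1.0904 = 1.12184
Highest is cycle (2) at 1.1677 (>1, arbitrage).

1.1677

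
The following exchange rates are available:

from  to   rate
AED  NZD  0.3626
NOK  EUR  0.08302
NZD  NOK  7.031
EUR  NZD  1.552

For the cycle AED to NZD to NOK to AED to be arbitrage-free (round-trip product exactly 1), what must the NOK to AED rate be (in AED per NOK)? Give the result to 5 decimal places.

Known legs of the cycle: 0.3626 × 7.031 = 2.5494406
For no arbitrage the full-cycle product must be 1, so the missing rate is 1 / 2.5494406 ≈ 0.3922429.

0.39224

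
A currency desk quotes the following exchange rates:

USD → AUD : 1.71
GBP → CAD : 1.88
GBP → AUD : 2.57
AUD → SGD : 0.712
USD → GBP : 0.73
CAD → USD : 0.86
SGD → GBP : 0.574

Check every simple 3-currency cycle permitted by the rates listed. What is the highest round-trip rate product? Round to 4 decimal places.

GBP→CAD→USD→GBP: 1.88 × 0.86 × 0.73 = 1.18026
SGD→GBP→AUD→SGD: 0.574 × 2.57 × 0.712 = 1.05033
Maximum is GBP→CAD→USD→GBP at 1.1803; arbitrage exists.

1.1803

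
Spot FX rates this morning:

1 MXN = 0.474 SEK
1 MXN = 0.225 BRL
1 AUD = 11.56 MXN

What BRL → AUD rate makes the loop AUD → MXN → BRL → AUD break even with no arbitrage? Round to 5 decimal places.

0.38447

Known legs of the cycle: 11.56 × 0.225 = 2.601
For no arbitrage the full-cycle product must be 1, so the missing rate is 1 / 2.601 ≈ 0.3844675.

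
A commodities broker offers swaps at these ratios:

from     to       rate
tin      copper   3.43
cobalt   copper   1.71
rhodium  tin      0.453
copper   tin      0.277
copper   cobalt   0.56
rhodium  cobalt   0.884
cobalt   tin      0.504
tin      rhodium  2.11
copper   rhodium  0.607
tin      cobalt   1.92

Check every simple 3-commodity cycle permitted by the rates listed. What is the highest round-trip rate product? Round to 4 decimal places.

0.9681

tin→copper→cobalt→tin: 3.43 × 0.56 × 0.504 = 0.96808
rhodium→tin→copper→rhodium: 0.453 × 3.43 × 0.607 = 0.94315
rhodium→cobalt→tin→rhodium: 0.884 × 0.504 × 2.11 = 0.94008
rhodium→cobalt→copper→rhodium: 0.884 × 1.71 × 0.607 = 0.91757
tin→cobalt→copper→tin: 1.92 × 1.71 × 0.277 = 0.90945
Maximum is tin→copper→cobalt→tin at 0.9681; no arbitrage — every cycle loses value.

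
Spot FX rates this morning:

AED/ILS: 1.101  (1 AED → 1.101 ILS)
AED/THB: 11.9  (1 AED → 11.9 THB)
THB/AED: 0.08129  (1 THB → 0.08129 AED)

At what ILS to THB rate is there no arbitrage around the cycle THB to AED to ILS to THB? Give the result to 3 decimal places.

11.173

Known legs of the cycle: 0.08129 × 1.101 = 0.08950029
For no arbitrage the full-cycle product must be 1, so the missing rate is 1 / 0.08950029 ≈ 11.17315.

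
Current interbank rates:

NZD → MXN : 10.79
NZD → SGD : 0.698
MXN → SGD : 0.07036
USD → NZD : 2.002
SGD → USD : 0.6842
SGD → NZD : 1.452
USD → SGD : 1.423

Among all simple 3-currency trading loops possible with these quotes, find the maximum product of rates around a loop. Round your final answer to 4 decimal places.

1.1023

MXN→SGD→NZD→MXN: 0.07036 × 1.452 × 10.79 = 1.10234
USD→NZD→SGD→USD: 2.002 × 0.698 × 0.6842 = 0.95610
Maximum is MXN→SGD→NZD→MXN at 1.1023; arbitrage exists.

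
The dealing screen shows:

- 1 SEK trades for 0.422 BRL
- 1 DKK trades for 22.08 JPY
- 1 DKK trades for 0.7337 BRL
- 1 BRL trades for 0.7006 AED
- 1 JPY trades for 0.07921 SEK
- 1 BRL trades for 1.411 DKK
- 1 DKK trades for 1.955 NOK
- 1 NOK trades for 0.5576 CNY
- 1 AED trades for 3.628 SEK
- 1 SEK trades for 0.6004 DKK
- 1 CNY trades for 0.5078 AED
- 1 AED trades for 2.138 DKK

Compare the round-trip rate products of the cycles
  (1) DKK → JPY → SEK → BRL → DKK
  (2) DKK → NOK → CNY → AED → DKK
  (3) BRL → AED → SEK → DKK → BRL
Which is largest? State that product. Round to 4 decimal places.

(1) 22.08 × 0.07921 × 0.422 × 1.411 = 1.04140
(2) 1.955 × 0.5576 × 0.5078 × 2.138 = 1.18350
(3) 0.7006 × 3.628 × 0.6004 × 0.7337 = 1.11969
Highest is cycle (2) at 1.1835 (>1, arbitrage).

1.1835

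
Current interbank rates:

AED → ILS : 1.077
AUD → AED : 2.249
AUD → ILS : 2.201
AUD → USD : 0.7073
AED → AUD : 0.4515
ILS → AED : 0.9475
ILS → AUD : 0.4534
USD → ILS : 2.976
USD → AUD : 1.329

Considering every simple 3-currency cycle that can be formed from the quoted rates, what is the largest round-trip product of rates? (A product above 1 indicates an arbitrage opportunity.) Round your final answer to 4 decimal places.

ILS→AUD→AED→ILS: 0.4534 × 2.249 × 1.077 = 1.09821
ILS→AUD→USD→ILS: 0.4534 × 0.7073 × 2.976 = 0.95437
ILS→AED→AUD→ILS: 0.9475 × 0.4515 × 2.201 = 0.94158
Maximum is ILS→AUD→AED→ILS at 1.0982; arbitrage exists.

1.0982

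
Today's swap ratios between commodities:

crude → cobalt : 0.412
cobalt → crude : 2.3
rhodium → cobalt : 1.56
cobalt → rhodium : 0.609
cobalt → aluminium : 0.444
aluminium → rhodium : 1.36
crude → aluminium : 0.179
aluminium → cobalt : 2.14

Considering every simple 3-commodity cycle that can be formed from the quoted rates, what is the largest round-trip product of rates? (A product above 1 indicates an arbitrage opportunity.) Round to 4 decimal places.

aluminium→rhodium→cobalt→aluminium: 1.36 × 1.56 × 0.444 = 0.94199
aluminium→cobalt→crude→aluminium: 2.14 × 2.3 × 0.179 = 0.88104
Maximum is aluminium→rhodium→cobalt→aluminium at 0.9420; no arbitrage — every cycle loses value.

0.9420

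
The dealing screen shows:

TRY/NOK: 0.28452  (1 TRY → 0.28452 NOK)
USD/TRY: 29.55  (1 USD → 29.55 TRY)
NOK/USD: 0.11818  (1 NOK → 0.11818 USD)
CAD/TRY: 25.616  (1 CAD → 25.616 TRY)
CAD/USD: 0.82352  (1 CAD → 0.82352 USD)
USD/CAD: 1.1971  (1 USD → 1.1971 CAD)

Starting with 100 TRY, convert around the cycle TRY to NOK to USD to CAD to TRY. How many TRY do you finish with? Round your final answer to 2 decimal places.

103.11

100 TRY × 0.28452 = 28.452 NOK
28.452 NOK × 0.11818 = 3.36245736 USD
3.36245736 USD × 1.1971 = 4.025197705656 CAD
4.025197705656 CAD × 25.616 = 103.109464428084096 TRY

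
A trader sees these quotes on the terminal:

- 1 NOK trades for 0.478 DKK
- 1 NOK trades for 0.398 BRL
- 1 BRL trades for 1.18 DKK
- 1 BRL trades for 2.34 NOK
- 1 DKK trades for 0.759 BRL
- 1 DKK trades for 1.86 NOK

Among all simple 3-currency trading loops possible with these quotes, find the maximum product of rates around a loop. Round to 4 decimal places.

DKK→NOK→BRL→DKK: 1.86 × 0.398 × 1.18 = 0.87353
DKK→BRL→NOK→DKK: 0.759 × 2.34 × 0.478 = 0.84896
Maximum is DKK→NOK→BRL→DKK at 0.8735; no arbitrage — every cycle loses value.

0.8735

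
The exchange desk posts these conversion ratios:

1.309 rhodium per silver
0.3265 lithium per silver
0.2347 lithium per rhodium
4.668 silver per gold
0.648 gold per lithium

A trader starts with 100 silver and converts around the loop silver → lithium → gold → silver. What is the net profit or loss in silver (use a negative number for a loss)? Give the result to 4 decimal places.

100 silver × 0.3265 = 32.65 lithium
32.65 lithium × 0.648 = 21.1572 gold
21.1572 gold × 4.668 = 98.7618096 silver
Net change: 98.7618096 − 100 = -1.2381904 silver

-1.2382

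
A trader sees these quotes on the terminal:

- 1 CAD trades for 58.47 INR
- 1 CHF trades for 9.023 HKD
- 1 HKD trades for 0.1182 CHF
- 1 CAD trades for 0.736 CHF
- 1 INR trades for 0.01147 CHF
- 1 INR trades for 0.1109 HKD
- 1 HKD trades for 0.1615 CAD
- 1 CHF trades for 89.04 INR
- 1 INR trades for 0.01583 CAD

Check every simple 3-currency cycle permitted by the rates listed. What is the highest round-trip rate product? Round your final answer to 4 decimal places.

CHF→INR→HKD→CHF: 89.04 × 0.1109 × 0.1182 = 1.16717
CHF→HKD→CAD→CHF: 9.023 × 0.1615 × 0.736 = 1.07251
HKD→CAD→INR→HKD: 0.1615 × 58.47 × 0.1109 = 1.04722
CHF→INR→CAD→CHF: 89.04 × 0.01583 × 0.736 = 1.03739
Maximum is CHF→INR→HKD→CHF at 1.1672; arbitrage exists.

1.1672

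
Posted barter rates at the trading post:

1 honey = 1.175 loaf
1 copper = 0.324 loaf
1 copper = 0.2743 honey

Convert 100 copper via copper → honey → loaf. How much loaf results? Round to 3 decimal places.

32.230

100 copper × 0.2743 = 27.43 honey
27.43 honey × 1.175 = 32.23025 loaf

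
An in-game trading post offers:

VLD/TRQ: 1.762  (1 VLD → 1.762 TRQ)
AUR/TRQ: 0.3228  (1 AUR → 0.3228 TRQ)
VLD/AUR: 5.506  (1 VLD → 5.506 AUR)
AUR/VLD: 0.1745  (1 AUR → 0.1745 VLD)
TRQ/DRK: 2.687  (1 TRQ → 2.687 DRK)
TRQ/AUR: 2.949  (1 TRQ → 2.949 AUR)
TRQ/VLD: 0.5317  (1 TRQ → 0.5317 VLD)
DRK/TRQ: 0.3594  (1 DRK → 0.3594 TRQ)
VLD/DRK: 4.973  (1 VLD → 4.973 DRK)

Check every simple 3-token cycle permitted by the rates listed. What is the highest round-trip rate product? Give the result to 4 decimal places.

0.9503

DRK→TRQ→VLD→DRK: 0.3594 × 0.5317 × 4.973 = 0.95031
AUR→TRQ→VLD→AUR: 0.3228 × 0.5317 × 5.506 = 0.94501
AUR→VLD→TRQ→AUR: 0.1745 × 1.762 × 2.949 = 0.90673
Maximum is DRK→TRQ→VLD→DRK at 0.9503; no arbitrage — every cycle loses value.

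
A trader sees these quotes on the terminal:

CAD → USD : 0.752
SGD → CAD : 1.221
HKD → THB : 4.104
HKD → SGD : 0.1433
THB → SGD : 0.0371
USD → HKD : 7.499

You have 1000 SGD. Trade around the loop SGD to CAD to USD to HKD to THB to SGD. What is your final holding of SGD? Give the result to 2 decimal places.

1048.38

1000 SGD × 1.221 = 1221 CAD
1221 CAD × 0.752 = 918.192 USD
918.192 USD × 7.499 = 6885.521808 HKD
6885.521808 HKD × 4.104 = 28258.181500032 THB
28258.181500032 THB × 0.0371 = 1048.3785336511872 SGD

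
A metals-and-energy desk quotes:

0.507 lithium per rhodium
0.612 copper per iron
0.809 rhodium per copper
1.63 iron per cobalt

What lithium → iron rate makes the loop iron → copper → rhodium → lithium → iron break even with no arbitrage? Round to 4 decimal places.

Known legs of the cycle: 0.612 × 0.809 × 0.507 = 0.251019756
For no arbitrage the full-cycle product must be 1, so the missing rate is 1 / 0.251019756 ≈ 3.983750.

3.9838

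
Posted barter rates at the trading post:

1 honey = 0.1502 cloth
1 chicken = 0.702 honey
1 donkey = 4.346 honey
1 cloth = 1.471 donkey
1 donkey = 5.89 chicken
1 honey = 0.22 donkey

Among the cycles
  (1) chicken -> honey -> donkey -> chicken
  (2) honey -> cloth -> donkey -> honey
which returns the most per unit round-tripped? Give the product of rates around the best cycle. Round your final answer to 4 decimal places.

(1) 0.702 × 0.22 × 5.89 = 0.90965
(2) 0.1502 × 1.471 × 4.346 = 0.96022
Highest is cycle (2) at 0.9602 (≤1, no arbitrage).

0.9602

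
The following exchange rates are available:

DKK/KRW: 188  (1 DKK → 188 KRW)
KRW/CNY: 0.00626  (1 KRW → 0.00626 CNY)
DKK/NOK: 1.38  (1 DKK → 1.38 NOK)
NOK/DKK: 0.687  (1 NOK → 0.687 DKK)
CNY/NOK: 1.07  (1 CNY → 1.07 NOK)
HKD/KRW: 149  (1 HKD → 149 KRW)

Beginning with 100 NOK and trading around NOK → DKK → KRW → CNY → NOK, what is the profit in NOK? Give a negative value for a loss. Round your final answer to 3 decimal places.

100 NOK × 0.687 = 68.7 DKK
68.7 DKK × 188 = 12915.6 KRW
12915.6 KRW × 0.00626 = 80.851656 CNY
80.851656 CNY × 1.07 = 86.51127192 NOK
Net change: 86.51127192 − 100 = -13.48872808 NOK

-13.489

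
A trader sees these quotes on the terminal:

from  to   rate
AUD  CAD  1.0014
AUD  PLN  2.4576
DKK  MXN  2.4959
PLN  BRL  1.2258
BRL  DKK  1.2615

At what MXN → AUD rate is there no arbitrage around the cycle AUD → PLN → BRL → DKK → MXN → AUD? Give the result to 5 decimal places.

Known legs of the cycle: 2.4576 × 1.2258 × 1.2615 × 2.4959 = 9.485172888035328
For no arbitrage the full-cycle product must be 1, so the missing rate is 1 / 9.485172888035328 ≈ 0.1054277.

0.10543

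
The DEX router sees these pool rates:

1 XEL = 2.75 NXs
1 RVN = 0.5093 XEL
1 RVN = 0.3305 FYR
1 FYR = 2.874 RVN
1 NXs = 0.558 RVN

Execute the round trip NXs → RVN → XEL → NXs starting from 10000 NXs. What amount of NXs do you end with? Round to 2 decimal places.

10000 NXs × 0.558 = 5580 RVN
5580 RVN × 0.5093 = 2841.894 XEL
2841.894 XEL × 2.75 = 7815.2085 NXs

7815.21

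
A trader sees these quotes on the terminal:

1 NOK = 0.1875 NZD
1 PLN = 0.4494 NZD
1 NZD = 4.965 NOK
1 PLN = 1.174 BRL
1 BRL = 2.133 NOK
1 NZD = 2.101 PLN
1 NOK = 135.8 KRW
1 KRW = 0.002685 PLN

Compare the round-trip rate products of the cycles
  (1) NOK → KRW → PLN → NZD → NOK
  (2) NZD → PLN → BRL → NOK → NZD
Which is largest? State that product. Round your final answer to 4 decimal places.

(1) 135.8 × 0.002685 × 0.4494 × 4.965 = 0.81357
(2) 2.101 × 1.174 × 2.133 × 0.1875 = 0.98648
Highest is cycle (2) at 0.9865 (≤1, no arbitrage).

0.9865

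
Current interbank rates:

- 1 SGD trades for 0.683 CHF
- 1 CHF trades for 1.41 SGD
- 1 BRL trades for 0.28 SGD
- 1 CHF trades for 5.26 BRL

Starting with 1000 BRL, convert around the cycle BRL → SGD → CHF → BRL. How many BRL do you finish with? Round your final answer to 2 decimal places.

1000 BRL × 0.28 = 280 SGD
280 SGD × 0.683 = 191.24 CHF
191.24 CHF × 5.26 = 1005.9224 BRL

1005.92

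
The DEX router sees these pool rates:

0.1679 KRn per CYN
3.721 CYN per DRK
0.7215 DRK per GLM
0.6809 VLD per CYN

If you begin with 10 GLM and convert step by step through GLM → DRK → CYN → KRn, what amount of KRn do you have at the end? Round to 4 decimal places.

10 GLM × 0.7215 = 7.215 DRK
7.215 DRK × 3.721 = 26.847015 CYN
26.847015 CYN × 0.1679 = 4.5076138185 KRn

4.5076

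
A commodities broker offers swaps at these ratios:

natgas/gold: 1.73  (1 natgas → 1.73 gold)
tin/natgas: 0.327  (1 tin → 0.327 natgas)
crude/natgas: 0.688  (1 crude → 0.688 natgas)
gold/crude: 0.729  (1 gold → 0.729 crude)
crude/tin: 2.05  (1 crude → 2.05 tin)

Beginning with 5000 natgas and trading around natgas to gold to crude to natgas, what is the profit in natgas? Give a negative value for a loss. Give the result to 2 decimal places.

-661.58

5000 natgas × 1.73 = 8650 gold
8650 gold × 0.729 = 6305.85 crude
6305.85 crude × 0.688 = 4338.4248 natgas
Net change: 4338.4248 − 5000 = -661.5752 natgas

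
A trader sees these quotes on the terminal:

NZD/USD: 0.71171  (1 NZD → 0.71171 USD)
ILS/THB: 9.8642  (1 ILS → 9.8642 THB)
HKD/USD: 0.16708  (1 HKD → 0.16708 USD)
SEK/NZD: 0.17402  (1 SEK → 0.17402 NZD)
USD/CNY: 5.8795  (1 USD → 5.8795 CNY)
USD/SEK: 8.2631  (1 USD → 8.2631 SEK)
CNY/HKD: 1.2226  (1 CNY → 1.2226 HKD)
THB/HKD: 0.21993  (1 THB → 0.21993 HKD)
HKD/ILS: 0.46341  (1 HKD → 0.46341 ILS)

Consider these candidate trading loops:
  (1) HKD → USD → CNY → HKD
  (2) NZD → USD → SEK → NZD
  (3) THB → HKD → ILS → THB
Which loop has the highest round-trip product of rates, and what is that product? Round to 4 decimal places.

(1) 0.16708 × 5.8795 × 1.2226 = 1.20102
(2) 0.71171 × 8.2631 × 0.17402 = 1.02340
(3) 0.21993 × 0.46341 × 9.8642 = 1.00534
Highest is cycle (1) at 1.2010 (>1, arbitrage).

1.2010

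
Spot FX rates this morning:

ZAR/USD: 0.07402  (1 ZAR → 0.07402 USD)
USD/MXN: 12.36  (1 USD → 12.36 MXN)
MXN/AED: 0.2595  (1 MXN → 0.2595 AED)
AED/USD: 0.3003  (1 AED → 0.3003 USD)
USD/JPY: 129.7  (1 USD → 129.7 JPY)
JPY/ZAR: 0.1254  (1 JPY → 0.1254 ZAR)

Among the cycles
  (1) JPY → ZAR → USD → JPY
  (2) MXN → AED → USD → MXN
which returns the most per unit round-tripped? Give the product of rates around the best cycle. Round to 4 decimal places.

1.2039

(1) 0.1254 × 0.07402 × 129.7 = 1.20389
(2) 0.2595 × 0.3003 × 12.36 = 0.96319
Highest is cycle (1) at 1.2039 (>1, arbitrage).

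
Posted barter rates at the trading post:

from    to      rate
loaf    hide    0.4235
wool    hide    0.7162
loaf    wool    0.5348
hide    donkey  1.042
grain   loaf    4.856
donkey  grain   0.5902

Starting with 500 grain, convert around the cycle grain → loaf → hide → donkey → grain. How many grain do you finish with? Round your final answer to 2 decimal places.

632.37

500 grain × 4.856 = 2428 loaf
2428 loaf × 0.4235 = 1028.258 hide
1028.258 hide × 1.042 = 1071.444836 donkey
1071.444836 donkey × 0.5902 = 632.3667422072 grain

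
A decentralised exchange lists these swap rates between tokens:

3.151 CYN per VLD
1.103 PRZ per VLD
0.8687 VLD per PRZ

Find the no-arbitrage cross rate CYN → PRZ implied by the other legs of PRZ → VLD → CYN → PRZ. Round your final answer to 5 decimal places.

0.36533

Known legs of the cycle: 0.8687 × 3.151 = 2.7372737
For no arbitrage the full-cycle product must be 1, so the missing rate is 1 / 2.7372737 ≈ 0.3653270.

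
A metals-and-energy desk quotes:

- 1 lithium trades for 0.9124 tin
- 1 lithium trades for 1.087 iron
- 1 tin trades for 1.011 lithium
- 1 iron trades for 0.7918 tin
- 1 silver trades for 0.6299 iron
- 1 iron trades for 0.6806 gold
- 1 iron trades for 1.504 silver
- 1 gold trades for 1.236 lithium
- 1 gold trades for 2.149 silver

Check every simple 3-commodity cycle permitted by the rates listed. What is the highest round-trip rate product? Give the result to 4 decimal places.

0.9213

iron→gold→silver→iron: 0.6806 × 2.149 × 0.6299 = 0.92130
lithium→iron→gold→lithium: 1.087 × 0.6806 × 1.236 = 0.91441
tin→lithium→iron→tin: 1.011 × 1.087 × 0.7918 = 0.87015
Maximum is iron→gold→silver→iron at 0.9213; no arbitrage — every cycle loses value.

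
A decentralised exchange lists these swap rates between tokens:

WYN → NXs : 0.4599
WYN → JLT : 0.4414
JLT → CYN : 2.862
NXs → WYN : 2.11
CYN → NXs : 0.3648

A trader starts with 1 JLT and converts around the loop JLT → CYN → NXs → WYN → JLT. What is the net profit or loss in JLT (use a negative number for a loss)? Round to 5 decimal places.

-0.02761

1 JLT × 2.862 = 2.862 CYN
2.862 CYN × 0.3648 = 1.0440576 NXs
1.0440576 NXs × 2.11 = 2.202961536 WYN
2.202961536 WYN × 0.4414 = 0.9723872219904 JLT
Net change: 0.9723872219904 − 1 = -0.0276127780096 JLT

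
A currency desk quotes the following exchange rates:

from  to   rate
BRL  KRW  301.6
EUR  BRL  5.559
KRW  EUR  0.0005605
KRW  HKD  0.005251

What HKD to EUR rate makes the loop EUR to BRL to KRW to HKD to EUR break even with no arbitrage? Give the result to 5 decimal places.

Known legs of the cycle: 5.559 × 301.6 × 0.005251 = 8.8037971944
For no arbitrage the full-cycle product must be 1, so the missing rate is 1 / 8.8037971944 ≈ 0.1135874.

0.11359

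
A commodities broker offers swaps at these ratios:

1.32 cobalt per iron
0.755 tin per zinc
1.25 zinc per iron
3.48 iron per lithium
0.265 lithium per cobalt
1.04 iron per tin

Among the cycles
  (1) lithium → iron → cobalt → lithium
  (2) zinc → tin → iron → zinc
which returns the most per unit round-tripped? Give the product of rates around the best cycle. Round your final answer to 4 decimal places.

1.2173

(1) 3.48 × 1.32 × 0.265 = 1.21730
(2) 0.755 × 1.04 × 1.25 = 0.98150
Highest is cycle (1) at 1.2173 (>1, arbitrage).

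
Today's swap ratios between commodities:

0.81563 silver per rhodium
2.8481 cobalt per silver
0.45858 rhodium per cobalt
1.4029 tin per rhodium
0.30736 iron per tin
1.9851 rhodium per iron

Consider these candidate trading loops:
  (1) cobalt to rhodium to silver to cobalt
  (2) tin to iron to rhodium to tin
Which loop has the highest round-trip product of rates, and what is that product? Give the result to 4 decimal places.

(1) 0.45858 × 0.81563 × 2.8481 = 1.06528
(2) 0.30736 × 1.9851 × 1.4029 = 0.85597
Highest is cycle (1) at 1.0653 (>1, arbitrage).

1.0653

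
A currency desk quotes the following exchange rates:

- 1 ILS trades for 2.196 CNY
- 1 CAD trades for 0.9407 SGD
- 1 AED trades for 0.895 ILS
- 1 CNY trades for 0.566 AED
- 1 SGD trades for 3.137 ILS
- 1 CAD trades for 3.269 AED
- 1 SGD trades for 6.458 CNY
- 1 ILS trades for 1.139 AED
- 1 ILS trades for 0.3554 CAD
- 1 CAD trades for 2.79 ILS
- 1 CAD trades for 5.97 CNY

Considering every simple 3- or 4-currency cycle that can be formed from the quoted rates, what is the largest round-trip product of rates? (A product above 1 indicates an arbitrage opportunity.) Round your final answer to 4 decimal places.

1.1124

CNY→AED→ILS→CNY: 0.566 × 0.895 × 2.196 = 1.11243
CAD→CNY→AED→ILS→CAD: 5.97 × 0.566 × 0.895 × 0.3554 = 1.07481
CAD→SGD→ILS→CAD: 0.9407 × 3.137 × 0.3554 = 1.04878
CAD→AED→ILS→CAD: 3.269 × 0.895 × 0.3554 = 1.03981
Maximum is CNY→AED→ILS→CNY at 1.1124; arbitrage exists.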